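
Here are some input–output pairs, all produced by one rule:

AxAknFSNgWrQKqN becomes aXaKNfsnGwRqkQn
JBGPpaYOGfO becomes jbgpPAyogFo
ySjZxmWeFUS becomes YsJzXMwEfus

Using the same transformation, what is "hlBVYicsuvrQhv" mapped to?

The pattern: flip the case of every letter.
So "hlBVYicsuvrQhv" becomes "HLbvyICSUVRqHV".

HLbvyICSUVRqHV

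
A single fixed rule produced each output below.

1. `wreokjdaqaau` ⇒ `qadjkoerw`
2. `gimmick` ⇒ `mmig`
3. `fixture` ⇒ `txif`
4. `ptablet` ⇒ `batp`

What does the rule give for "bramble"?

The pattern: reverse the string, then delete the first 3 characters.
On "bramble": the first step gives "elbmarb", and the second then gives "marb".

marb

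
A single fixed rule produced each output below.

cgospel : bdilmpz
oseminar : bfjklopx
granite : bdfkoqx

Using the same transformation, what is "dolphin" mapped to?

aefiklm

In each case the input is transformed by: shift every letter 3 places backward in the alphabet (wrapping around), then sort the characters into alphabetical order.
"dolphin" → "alimefk" → "aefiklm".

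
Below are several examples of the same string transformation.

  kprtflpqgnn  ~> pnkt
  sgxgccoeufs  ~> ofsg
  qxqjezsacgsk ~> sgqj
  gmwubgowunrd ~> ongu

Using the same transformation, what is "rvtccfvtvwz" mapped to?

The pattern: keep one character in every 3, starting at position 1 (positions 1st, 4th, 7th, ...), then swap the front and back halves of the string.
On "rvtccfvtvwz": the first step gives "rcvw", and the second then gives "vwrc".

vwrc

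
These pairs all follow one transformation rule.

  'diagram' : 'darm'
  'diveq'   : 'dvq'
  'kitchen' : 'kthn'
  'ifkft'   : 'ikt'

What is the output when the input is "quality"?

The pattern: keep every other character starting from the first (positions 1st, 3rd, 5th, ...).
Applying that to "quality" gives "qaiy".

qaiy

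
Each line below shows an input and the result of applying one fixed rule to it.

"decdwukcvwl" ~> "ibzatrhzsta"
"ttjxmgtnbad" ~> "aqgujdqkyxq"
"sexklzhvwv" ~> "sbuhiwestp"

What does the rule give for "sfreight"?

qcobfdep

The rule is to swap the first and last characters, then shift every letter 3 places backward in the alphabet (wrapping around).
"sfreight" → "qcobfdep".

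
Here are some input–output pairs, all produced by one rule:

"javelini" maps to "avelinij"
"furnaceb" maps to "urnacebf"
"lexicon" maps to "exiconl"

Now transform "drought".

The rule is to move the first character to the end.
For "drought" the result is "roughtd".

roughtd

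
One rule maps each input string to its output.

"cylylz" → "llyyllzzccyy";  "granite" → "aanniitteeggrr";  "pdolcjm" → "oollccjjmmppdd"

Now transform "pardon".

rrddoonnppaa

Rule — move the first 2 characters to the end (rotate left by 2), then double every character.
For "pardon", step one produces "rdonpa"; step two turns that into "rrddoonnppaa".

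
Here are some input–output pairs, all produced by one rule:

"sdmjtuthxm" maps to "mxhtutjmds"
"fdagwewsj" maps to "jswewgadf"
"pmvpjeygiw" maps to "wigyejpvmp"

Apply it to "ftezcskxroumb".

Rule — reverse the string.
"ftezcskxroumb" → "bmuorxksczetf".

bmuorxksczetf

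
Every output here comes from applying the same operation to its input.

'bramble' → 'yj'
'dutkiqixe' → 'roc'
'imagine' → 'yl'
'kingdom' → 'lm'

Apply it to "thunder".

Looking at the pairs, the operation is to shift every letter 2 places backward in the alphabet (wrapping around), then keep one character in every 3, starting at position 3 (positions 3rd, 6th, 9th, ...).
Applying both steps to "thunder": "rfslbcp", then "sc".

sc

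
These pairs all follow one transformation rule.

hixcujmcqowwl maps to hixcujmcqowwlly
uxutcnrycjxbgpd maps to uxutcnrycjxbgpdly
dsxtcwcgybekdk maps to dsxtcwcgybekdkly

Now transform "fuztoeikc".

fuztoeikcly

The rule is to append "ly".
On "fuztoeikc" that produces "fuztoeikcly".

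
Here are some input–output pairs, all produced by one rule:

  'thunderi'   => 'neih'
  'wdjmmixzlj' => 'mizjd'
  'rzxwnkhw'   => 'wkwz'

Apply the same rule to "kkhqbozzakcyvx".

qozkyxk

In each case the input is transformed by: move the first 2 characters to the end (rotate left by 2), then keep every other character starting from the second (positions 2nd, 4th, 6th, ...).
So "kkhqbozzakcyvx" becomes "qozkyxk".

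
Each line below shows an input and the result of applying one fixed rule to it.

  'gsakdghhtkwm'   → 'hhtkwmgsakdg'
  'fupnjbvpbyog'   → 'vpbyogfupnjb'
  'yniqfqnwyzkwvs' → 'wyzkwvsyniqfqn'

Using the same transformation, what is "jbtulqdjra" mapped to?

The transformation: swap the front and back halves of the string.
Doing the same to "jbtulqdjra": "qdjrajbtul".

qdjrajbtul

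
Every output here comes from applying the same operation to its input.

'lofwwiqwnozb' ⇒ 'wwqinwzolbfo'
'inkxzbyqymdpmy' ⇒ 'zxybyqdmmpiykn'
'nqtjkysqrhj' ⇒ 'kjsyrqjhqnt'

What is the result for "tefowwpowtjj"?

The pattern: move the first 3 characters to the end (rotate left by 3), then swap each adjacent pair of characters (1↔2, 3↔4, ...).
On "tefowwpowtjj": the first step gives "owwpowtjjtef", and the second then gives "wopwwojttjfe".

wopwwojttjfe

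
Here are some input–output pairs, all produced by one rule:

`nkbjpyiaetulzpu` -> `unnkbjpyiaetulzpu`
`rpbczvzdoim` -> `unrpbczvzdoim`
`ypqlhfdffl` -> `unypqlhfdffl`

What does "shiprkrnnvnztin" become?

Looking at the pairs, the operation is to prepend "un".
For "shiprkrnnvnztin" the result is "unshiprkrnnvnztin".

unshiprkrnnvnztin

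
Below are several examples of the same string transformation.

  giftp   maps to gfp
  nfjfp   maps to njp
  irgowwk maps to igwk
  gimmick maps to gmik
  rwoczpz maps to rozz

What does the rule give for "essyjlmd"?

The transformation: keep every other character starting from the first (positions 1st, 3rd, 5th, ...).
Doing the same to "essyjlmd": "esjm".

esjm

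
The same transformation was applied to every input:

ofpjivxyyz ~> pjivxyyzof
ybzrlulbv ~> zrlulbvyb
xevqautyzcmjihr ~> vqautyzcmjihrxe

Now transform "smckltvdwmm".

ckltvdwmmsm

Looking at the pairs, the operation is to move the first 2 characters to the end (rotate left by 2).
Doing the same to "smckltvdwmm": "ckltvdwmmsm".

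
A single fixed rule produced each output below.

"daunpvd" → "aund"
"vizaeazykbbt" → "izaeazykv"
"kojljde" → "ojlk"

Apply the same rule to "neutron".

Rule — delete the last 3 characters, then move the first character to the end.
"neutron" → "neut" → "eutn".

eutn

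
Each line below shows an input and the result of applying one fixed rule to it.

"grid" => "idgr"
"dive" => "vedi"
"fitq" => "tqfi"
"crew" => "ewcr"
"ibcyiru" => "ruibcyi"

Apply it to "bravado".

dobrava

In each case the input is transformed by: move the last 2 characters to the front (rotate right by 2).
On "bravado" that produces "dobrava".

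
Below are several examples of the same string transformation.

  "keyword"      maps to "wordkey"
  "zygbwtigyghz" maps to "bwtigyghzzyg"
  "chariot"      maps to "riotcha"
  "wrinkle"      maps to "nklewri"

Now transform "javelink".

Looking at the pairs, the operation is to move the first 3 characters to the end (rotate left by 3).
"javelink" → "elinkjav".

elinkjav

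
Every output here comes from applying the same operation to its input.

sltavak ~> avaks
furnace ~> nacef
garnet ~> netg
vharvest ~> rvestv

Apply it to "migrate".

Each output is the input with this applied: move the first character to the end, then delete the first 2 characters.
For "migrate" the result is "ratem".

ratem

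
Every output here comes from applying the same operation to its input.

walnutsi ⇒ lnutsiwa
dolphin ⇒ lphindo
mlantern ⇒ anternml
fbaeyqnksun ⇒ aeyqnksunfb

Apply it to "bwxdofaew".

xdofaewbw

The pattern: move the first 2 characters to the end (rotate left by 2).
For "bwxdofaew" the result is "xdofaewbw".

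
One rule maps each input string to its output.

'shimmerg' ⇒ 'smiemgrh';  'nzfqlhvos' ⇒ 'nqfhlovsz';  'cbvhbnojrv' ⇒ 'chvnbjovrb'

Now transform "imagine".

iganiem

The transformation: swap each adjacent pair of characters (1↔2, 3↔4, ...), then move the first character to the end.
"imagine" → "iganiem".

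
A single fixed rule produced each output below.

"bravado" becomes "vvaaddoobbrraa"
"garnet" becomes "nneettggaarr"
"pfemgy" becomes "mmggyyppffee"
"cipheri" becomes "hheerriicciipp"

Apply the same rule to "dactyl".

Each output is the input with this applied: move the first 3 characters to the end (rotate left by 3), then double every character.
On "dactyl": the first step gives "tyldac", and the second then gives "ttyyllddaacc".
(Check on "garnet": → "netgar" → "nneettggaarr" ✓)

ttyyllddaacc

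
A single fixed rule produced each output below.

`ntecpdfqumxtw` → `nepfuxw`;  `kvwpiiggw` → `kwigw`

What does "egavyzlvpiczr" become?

The pattern: keep every other character starting from the first (positions 1st, 3rd, 5th, ...).
On "egavyzlvpiczr" that produces "eaylpcr".

eaylpcr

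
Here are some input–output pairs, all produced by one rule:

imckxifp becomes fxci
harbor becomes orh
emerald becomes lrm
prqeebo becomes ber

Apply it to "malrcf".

clm

Rule — reverse the string, then keep every other character starting from the second (positions 2nd, 4th, 6th, ...).
Working it through for "malrcf": intermediate "fcrlam", final "clm".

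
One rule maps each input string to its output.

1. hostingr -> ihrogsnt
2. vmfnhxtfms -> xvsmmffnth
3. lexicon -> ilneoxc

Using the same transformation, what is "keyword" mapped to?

The transformation: take characters alternately from the front and the back (1st, last, 2nd, 2nd-last, ...), then move the last character to the front.
Applying both steps to "keyword": "kderyow", then "wkderyo".

wkderyo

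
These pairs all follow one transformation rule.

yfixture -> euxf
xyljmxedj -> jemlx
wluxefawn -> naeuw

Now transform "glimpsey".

In each case the input is transformed by: reverse the string, then keep every other character starting from the first (positions 1st, 3rd, 5th, ...).
"glimpsey" → "yespmilg" → "ysml".

ysml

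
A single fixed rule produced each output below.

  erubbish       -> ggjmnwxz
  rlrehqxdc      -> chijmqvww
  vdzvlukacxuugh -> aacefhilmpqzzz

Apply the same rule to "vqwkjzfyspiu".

abdeknopuvxz

The pattern: shift every letter 5 places forward in the alphabet (wrapping around), then sort the characters into alphabetical order.
For "vqwkjzfyspiu", step one produces "avbpoekdxunz"; step two turns that into "abdeknopuvxz".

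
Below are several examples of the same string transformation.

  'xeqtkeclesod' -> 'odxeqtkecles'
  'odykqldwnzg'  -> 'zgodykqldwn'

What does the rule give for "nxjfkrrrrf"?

rfnxjfkrrr

The pattern: move the last 2 characters to the front (rotate right by 2).
For "nxjfkrrrrf" the result is "rfnxjfkrrr".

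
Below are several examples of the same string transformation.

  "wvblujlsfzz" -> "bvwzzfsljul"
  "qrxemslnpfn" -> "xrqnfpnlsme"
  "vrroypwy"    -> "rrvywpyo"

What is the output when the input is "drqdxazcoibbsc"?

qrdcsbbioczaxd

The transformation: reverse the string, then move the last 3 characters to the front (rotate right by 3).
Starting from "drqdxazcoibbsc": after the first operation, "csbbioczaxdqrd"; after the second, "qrdcsbbioczaxd".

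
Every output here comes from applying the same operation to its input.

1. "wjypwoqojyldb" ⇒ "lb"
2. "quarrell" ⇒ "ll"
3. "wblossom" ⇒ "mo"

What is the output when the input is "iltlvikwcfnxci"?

ic

Rule — swap each adjacent pair of characters (1↔2, 3↔4, ...), then keep only the last 2 characters.
"iltlvikwcfnxci" → "liltivwkfcxnic" → "ic".
(Check on "quarrell": → "uqraerll" → "ll" ✓)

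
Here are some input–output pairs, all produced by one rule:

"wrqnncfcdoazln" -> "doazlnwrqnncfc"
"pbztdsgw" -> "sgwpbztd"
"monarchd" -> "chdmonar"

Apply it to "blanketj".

Looking at the pairs, the operation is to swap the front and back halves of the string, then move the first character to the end.
Doing the same to "blanketj": "etjblank".

etjblank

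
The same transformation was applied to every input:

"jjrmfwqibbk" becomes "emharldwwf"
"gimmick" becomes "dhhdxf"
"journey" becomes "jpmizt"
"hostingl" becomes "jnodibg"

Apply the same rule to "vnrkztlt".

imfuogo

The rule is to delete the first character, then shift every letter 5 places backward in the alphabet (wrapping around).
"vnrkztlt" → "imfuogo".
(Check on "jjrmfwqibbk": → "jrmfwqibbk" → "emharldwwf" ✓)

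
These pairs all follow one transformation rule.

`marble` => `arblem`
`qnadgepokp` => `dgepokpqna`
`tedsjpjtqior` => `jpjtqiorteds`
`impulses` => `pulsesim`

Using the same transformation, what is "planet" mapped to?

lanetp

The pattern: swap the front and back halves of the string, then move the last 2 characters to the front (rotate right by 2).
Working it through for "planet": intermediate "netpla", final "lanetp".
(Check on "tedsjpjtqior": → "jtqiortedsjp" → "jpjtqiorteds" ✓)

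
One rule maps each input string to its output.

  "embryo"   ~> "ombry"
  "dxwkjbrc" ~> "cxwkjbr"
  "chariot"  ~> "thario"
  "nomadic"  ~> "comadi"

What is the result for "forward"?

In each case the input is transformed by: delete the first character, then move the last character to the front.
Starting from "forward": after the first operation, "orward"; after the second, "dorwar".
(Check on "nomadic": → "omadic" → "comadi" ✓)

dorwar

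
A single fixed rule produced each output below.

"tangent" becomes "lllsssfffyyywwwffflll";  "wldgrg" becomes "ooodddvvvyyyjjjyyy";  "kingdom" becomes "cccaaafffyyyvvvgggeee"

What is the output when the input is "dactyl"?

The transformation: repeat every character 3 times, then shift every letter 8 places backward in the alphabet (wrapping around).
For "dactyl" the result is "vvvsssuuulllqqqddd".

vvvsssuuulllqqqddd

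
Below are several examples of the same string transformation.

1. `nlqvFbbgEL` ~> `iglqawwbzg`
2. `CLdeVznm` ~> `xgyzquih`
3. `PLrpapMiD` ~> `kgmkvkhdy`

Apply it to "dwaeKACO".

Rule — shift every letter 5 places backward in the alphabet (wrapping around), then convert every letter to lowercase.
Applying both steps to "dwaeKACO": "yrvzFVXJ", then "yrvzfvxj".

yrvzfvxj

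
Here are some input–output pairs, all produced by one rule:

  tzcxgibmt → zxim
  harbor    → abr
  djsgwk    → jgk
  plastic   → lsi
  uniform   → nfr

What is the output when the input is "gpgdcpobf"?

pdpb

The rule is to keep every other character starting from the second (positions 2nd, 4th, 6th, ...).
So "gpgdcpobf" becomes "pdpb".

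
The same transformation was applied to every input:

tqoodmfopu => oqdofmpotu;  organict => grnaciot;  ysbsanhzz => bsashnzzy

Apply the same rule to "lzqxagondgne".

qzaxogdnngle

Each output is the input with this applied: move the first character to the end, then swap each adjacent pair of characters (1↔2, 3↔4, ...).
For "lzqxagondgne" the result is "qzaxogdnngle".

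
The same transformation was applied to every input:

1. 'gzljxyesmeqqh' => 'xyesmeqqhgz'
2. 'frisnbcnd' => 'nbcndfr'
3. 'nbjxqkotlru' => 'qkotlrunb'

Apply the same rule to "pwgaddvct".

ddvctpw

What's happening: move the first 2 characters to the end (rotate left by 2), then delete the first 2 characters.
On "pwgaddvct": the first step gives "gaddvctpw", and the second then gives "ddvctpw".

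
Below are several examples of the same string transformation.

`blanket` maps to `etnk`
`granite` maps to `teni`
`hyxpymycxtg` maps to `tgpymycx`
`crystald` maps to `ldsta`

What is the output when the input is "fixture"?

The pattern: delete the first 3 characters, then move the last 2 characters to the front (rotate right by 2).
Working it through for "fixture": intermediate "ture", final "retu".

retu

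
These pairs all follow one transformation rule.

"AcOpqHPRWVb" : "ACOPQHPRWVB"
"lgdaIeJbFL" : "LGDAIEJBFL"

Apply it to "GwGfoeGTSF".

Each output is the input with this applied: convert every letter to uppercase.
"GwGfoeGTSF" → "GWGFOEGTSF".

GWGFOEGTSF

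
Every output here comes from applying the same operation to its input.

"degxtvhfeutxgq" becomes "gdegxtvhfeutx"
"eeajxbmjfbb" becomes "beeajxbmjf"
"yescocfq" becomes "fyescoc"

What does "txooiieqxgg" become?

gtxooiieqx

Each output is the input with this applied: delete the last character, then move the last character to the front.
Working it through for "txooiieqxgg": intermediate "txooiieqxg", final "gtxooiieqx".
(Check on "degxtvhfeutxgq": → "degxtvhfeutxg" → "gdegxtvhfeutx" ✓)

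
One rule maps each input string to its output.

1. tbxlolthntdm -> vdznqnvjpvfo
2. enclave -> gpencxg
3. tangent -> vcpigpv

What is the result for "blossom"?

dnquuqo

The pattern: shift every letter 2 places forward in the alphabet (wrapping around).
For "blossom" the result is "dnquuqo".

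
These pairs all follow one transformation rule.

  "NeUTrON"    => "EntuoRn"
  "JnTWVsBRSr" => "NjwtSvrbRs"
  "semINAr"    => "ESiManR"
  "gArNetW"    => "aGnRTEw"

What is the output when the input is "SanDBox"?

AsdNObX

Each output is the input with this applied: swap each adjacent pair of characters (1↔2, 3↔4, ...), then flip the case of every letter.
"SanDBox" → "aSDnoBx" → "AsdNObX".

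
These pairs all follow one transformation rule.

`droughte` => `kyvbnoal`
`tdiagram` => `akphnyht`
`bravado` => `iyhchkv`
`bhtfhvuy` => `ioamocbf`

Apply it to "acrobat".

The rule is to shift every letter 7 places forward in the alphabet (wrapping around).
Doing the same to "acrobat": "hjyviha".

hjyviha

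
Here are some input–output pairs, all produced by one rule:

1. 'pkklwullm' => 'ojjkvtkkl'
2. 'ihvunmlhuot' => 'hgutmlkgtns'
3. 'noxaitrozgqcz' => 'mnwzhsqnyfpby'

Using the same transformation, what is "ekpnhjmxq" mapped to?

Rule — shift every letter 1 place backward in the alphabet (wrapping around).
On "ekpnhjmxq" that produces "djomgilwp".

djomgilwp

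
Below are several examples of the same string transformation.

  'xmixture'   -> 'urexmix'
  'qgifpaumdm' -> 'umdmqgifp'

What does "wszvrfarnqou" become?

rnqouwszvrf

What's happening: swap the front and back halves of the string, then delete the first character.
For "wszvrfarnqou", step one produces "arnqouwszvrf"; step two turns that into "rnqouwszvrf".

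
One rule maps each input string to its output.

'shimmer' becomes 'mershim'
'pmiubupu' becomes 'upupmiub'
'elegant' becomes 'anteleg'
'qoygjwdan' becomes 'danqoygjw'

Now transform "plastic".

Rule — move the last 3 characters to the front (rotate right by 3).
For "plastic" the result is "ticplas".

ticplas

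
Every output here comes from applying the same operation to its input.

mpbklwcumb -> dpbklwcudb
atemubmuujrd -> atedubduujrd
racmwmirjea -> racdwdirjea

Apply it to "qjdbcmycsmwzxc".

qjdbcdycsdwzxc

The rule is to replace every "m" with "d".
Applying that to "qjdbcmycsmwzxc" gives "qjdbcdycsdwzxc".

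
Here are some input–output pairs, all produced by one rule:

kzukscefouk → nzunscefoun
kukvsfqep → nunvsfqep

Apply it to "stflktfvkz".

stflntfvnz

Rule — replace every "k" with "n".
On "stflktfvkz" that produces "stflntfvnz".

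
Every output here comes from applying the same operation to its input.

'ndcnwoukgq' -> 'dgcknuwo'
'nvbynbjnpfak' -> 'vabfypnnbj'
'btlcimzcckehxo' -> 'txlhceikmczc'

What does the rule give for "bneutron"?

Rule — take characters alternately from the front and the back (1st, last, 2nd, 2nd-last, ...), then delete the first 2 characters.
"bneutron" → "bnnoerut" → "noerut".

noerut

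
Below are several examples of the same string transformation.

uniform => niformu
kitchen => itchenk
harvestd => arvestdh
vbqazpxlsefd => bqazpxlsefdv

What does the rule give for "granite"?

Rule — move the first character to the end.
Applying that to "granite" gives "raniteg".

raniteg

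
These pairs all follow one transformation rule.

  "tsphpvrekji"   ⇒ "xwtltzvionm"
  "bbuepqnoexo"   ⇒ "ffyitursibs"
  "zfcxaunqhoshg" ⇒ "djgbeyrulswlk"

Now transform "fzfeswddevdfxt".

Each output is the input with this applied: shift every letter 4 places forward in the alphabet (wrapping around).
So "fzfeswddevdfxt" becomes "jdjiwahhizhjbx".

jdjiwahhizhjbx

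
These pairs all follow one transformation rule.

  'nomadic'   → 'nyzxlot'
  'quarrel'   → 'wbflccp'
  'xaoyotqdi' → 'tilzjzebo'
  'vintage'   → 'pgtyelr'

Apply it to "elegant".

Rule — move the last character to the front, then shift every letter 11 places forward in the alphabet (wrapping around).
For "elegant", step one produces "telegan"; step two turns that into "epwprly".

epwprly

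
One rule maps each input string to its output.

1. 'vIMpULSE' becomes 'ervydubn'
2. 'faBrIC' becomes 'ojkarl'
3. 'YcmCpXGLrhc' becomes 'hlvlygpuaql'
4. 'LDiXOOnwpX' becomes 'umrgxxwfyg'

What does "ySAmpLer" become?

hbjvyuna

Looking at the pairs, the operation is to shift every letter 9 places forward in the alphabet (wrapping around), then convert every letter to lowercase.
Working it through for "ySAmpLer": intermediate "hBJvyUna", final "hbjvyuna".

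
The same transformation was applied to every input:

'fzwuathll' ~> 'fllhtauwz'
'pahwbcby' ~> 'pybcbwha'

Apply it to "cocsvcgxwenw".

What's happening: reverse the string, then move the last character to the front.
On "cocsvcgxwenw": the first step gives "wnewxgcvscoc", and the second then gives "cwnewxgcvsco".
(Check on "fzwuathll": → "llhtauwzf" → "fllhtauwz" ✓)

cwnewxgcvsco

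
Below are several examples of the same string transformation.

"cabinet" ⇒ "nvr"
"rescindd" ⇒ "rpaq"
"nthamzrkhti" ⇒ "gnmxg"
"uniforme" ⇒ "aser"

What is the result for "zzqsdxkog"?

mfkb

The rule is to keep every other character starting from the second (positions 2nd, 4th, 6th, ...), then shift every letter 13 places forward in the alphabet (wrapping around) — i.e. ROT13.
Working it through for "zzqsdxkog": intermediate "zsxo", final "mfkb".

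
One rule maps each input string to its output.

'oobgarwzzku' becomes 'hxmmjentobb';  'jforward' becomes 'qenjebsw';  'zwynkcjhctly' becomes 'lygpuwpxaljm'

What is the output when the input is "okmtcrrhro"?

The transformation: reverse the string, then shift every letter 13 places forward in the alphabet (wrapping around) — i.e. ROT13.
Starting from "okmtcrrhro": after the first operation, "orhrrctmko"; after the second, "beueepgzxb".

beueepgzxb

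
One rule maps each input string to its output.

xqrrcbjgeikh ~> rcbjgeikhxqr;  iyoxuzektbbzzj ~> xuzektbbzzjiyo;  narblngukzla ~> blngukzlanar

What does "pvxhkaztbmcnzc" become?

The pattern: move the first 3 characters to the end (rotate left by 3).
For "pvxhkaztbmcnzc" the result is "hkaztbmcnzcpvx".

hkaztbmcnzcpvx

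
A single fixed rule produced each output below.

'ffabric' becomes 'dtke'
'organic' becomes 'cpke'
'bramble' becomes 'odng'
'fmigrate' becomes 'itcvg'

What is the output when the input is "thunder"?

pfgt

The rule is to delete the first 3 characters, then shift every letter 2 places forward in the alphabet (wrapping around).
Applying both steps to "thunder": "nder", then "pfgt".
(Check on "organic": → "anic" → "cpke" ✓)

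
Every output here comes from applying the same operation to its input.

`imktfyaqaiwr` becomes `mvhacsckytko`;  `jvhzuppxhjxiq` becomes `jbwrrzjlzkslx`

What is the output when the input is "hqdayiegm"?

What's happening: shift every letter 2 places forward in the alphabet (wrapping around), then move the first 2 characters to the end (rotate left by 2).
On "hqdayiegm": the first step gives "jsfcakgio", and the second then gives "fcakgiojs".

fcakgiojs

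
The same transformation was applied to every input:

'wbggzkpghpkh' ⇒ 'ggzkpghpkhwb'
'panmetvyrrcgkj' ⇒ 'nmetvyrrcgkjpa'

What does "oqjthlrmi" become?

What's happening: move the first 2 characters to the end (rotate left by 2).
Doing the same to "oqjthlrmi": "jthlrmioq".

jthlrmioq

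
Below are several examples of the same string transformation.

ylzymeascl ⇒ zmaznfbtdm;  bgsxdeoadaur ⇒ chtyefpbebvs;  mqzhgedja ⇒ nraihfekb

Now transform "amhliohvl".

bnimjpiwm

The transformation: shift every letter 1 place forward in the alphabet (wrapping around).
So "amhliohvl" becomes "bnimjpiwm".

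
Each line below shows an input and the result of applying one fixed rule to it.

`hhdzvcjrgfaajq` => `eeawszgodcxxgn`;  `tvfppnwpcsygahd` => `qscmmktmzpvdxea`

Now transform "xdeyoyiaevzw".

The rule is to shift every letter 3 places backward in the alphabet (wrapping around).
Doing the same to "xdeyoyiaevzw": "uabvlvfxbswt".

uabvlvfxbswt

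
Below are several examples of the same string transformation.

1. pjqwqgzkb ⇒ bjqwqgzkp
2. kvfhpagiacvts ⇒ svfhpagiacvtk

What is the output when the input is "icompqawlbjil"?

lcompqawlbjii

The pattern: swap the first and last characters.
For "icompqawlbjil" the result is "lcompqawlbjii".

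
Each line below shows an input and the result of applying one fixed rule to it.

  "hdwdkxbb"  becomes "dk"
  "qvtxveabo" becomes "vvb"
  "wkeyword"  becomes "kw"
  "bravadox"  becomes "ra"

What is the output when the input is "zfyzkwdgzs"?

The rule is to delete the last character, then keep one character in every 3, starting at position 2 (positions 2nd, 5th, 8th, ...).
"zfyzkwdgzs" → "zfyzkwdgz" → "fkg".

fkg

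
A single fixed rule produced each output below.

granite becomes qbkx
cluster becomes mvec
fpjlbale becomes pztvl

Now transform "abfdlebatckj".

klpnvolkd

Rule — shift every letter 10 places forward in the alphabet (wrapping around), then delete the last 3 characters.
Doing the same to "abfdlebatckj": "klpnvolkd".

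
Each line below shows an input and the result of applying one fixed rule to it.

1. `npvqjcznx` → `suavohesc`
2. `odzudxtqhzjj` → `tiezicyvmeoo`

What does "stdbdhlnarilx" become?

Rule — shift every letter 5 places forward in the alphabet (wrapping around).
Applying that to "stdbdhlnarilx" gives "xyigimqsfwnqc".

xyigimqsfwnqc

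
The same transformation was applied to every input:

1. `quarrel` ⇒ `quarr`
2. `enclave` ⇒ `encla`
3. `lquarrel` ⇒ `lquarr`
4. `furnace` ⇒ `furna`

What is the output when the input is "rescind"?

resci

In each case the input is transformed by: delete the last 2 characters.
On "rescind" that produces "resci".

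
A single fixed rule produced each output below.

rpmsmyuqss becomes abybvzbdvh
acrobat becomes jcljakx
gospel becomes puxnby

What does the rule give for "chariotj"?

lsqcjxar

Rule — take characters alternately from the front and the back (1st, last, 2nd, 2nd-last, ...), then shift every letter 9 places forward in the alphabet (wrapping around).
So "chariotj" becomes "lsqcjxar".
(Check on "gospel": → "gloesp" → "puxnby" ✓)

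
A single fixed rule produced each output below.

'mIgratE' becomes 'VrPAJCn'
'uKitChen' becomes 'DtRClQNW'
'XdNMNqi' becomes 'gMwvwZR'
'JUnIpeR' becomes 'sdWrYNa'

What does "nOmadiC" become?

The rule is to shift every letter 9 places forward in the alphabet (wrapping around), then flip the case of every letter.
Starting from "nOmadiC": after the first operation, "wXvjmrL"; after the second, "WxVJMRl".

WxVJMRl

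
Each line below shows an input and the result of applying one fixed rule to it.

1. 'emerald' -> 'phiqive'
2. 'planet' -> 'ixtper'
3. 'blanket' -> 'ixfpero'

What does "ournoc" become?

sgsyvr

Each output is the input with this applied: shift every letter 4 places forward in the alphabet (wrapping around), then move the last 2 characters to the front (rotate right by 2).
"ournoc" → "syvrsg" → "sgsyvr".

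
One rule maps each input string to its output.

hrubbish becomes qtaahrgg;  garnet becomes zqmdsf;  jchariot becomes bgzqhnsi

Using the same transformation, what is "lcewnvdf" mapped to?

The pattern: move the first character to the end, then shift every letter 1 place backward in the alphabet (wrapping around).
Applying both steps to "lcewnvdf": "cewnvdfl", then "bdvmucek".

bdvmucek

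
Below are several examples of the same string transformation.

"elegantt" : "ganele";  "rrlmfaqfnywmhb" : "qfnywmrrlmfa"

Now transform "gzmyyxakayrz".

xakaygzmyy

Each output is the input with this applied: delete the last 2 characters, then swap the front and back halves of the string.
Applying both steps to "gzmyyxakayrz": "gzmyyxakay", then "xakaygzmyy".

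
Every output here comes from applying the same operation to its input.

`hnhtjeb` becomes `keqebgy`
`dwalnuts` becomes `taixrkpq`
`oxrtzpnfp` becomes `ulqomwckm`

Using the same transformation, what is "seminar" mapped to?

bpfjxko

The transformation: swap each adjacent pair of characters (1↔2, 3↔4, ...), then shift every letter 3 places backward in the alphabet (wrapping around).
"seminar" → "esimanr" → "bpfjxko".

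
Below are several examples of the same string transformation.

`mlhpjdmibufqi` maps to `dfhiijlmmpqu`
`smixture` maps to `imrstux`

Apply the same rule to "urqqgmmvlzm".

lmmmqqruvz

In each case the input is transformed by: sort the characters into alphabetical order, then delete the first character.
Applying that to "urqqgmmvlzm" gives "lmmmqqruvz".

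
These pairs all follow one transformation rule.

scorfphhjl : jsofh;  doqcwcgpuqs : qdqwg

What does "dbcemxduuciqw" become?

qdcmdu

In each case the input is transformed by: move the last 3 characters to the front (rotate right by 3), then keep every other character starting from the second (positions 2nd, 4th, 6th, ...).
Applying both steps to "dbcemxduuciqw": "iqwdbcemxduuc", then "qdcmdu".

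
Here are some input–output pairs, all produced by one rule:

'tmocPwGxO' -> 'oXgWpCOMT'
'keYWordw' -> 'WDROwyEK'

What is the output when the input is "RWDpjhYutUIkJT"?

tjKiuTUyHJPdwr

The transformation: reverse the string, then flip the case of every letter.
"RWDpjhYutUIkJT" → "TJkIUtuYhjpDWR" → "tjKiuTUyHJPdwr".
(Check on "tmocPwGxO": → "OxGwPcomt" → "oXgWpCOMT" ✓)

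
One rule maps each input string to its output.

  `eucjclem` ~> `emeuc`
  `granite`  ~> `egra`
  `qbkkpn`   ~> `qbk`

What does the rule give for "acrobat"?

The rule is to move the first 3 characters to the end (rotate left by 3), then delete the first 3 characters.
For "acrobat", step one produces "obatacr"; step two turns that into "tacr".

tacr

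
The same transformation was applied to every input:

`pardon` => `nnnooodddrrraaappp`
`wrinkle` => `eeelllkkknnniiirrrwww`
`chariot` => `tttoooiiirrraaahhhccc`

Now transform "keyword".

The rule is to reverse the string, then repeat every character 3 times.
Starting from "keyword": after the first operation, "drowyek"; after the second, "dddrrrooowwwyyyeeekkk".

dddrrrooowwwyyyeeekkk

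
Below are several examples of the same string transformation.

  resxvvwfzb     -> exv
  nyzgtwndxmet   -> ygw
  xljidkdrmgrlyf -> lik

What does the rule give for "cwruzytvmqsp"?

wuy

Each output is the input with this applied: keep every other character starting from the second (positions 2nd, 4th, 6th, ...), then keep only the first 3 characters.
On "cwruzytvmqsp": the first step gives "wuyvqp", and the second then gives "wuy".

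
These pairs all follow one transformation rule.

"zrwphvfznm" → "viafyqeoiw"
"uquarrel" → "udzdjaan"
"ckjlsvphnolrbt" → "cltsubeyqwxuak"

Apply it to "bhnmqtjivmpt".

ckqwvzcsrevy

Each output is the input with this applied: shift every letter 9 places forward in the alphabet (wrapping around), then move the last character to the front.
On "bhnmqtjivmpt": the first step gives "kqwvzcsrevyc", and the second then gives "ckqwvzcsrevy".
(Check on "uquarrel": → "dzdjaanu" → "udzdjaan" ✓)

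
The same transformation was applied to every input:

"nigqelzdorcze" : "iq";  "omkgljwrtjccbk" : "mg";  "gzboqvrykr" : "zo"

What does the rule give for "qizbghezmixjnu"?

Each output is the input with this applied: keep every other character starting from the second (positions 2nd, 4th, 6th, ...), then keep only the first 2 characters.
For "qizbghezmixjnu", step one produces "ibhziju"; step two turns that into "ib".

ib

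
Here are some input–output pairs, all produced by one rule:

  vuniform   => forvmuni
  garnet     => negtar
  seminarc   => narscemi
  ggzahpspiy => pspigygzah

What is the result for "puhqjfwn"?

jfwpnuhq

The rule is to swap the first and last characters, then swap the front and back halves of the string.
Working it through for "puhqjfwn": intermediate "nuhqjfwp", final "jfwpnuhq".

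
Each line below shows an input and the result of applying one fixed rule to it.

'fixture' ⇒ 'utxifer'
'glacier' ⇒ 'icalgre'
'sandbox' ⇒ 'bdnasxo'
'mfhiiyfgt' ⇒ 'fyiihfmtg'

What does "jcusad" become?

What's happening: move the last 2 characters to the front (rotate right by 2), then reverse the string.
For "jcusad", step one produces "adjcus"; step two turns that into "sucjda".

sucjda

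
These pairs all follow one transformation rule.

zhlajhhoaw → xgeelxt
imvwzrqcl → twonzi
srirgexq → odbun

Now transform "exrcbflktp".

zycihqm

Rule — shift every letter 3 places backward in the alphabet (wrapping around), then delete the first 3 characters.
"exrcbflktp" → "zycihqm".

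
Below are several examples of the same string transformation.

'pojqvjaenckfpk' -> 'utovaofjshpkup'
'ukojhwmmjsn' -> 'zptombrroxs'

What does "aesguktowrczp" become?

Looking at the pairs, the operation is to shift every letter 5 places forward in the alphabet (wrapping around).
Applying that to "aesguktowrczp" gives "fjxlzpytbwheu".

fjxlzpytbwheu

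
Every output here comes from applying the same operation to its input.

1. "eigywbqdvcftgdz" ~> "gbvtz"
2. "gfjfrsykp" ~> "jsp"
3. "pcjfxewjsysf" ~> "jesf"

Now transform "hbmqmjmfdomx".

The pattern: keep one character in every 3, starting at position 3 (positions 3rd, 6th, 9th, ...).
So "hbmqmjmfdomx" becomes "mjdx".

mjdx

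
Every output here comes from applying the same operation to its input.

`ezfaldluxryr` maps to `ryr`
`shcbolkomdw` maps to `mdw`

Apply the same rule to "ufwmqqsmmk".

mmk

The rule is to keep only the last 3 characters.
So "ufwmqqsmmk" becomes "mmk".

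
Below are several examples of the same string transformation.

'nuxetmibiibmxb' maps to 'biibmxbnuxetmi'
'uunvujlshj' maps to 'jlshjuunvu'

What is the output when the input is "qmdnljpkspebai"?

Rule — swap the front and back halves of the string.
On "qmdnljpkspebai" that produces "kspebaiqmdnljp".

kspebaiqmdnljp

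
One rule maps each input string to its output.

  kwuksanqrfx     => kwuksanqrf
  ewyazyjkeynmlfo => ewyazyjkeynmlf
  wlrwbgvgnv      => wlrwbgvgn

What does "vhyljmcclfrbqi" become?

In each case the input is transformed by: delete the last character.
"vhyljmcclfrbqi" → "vhyljmcclfrbq".

vhyljmcclfrbq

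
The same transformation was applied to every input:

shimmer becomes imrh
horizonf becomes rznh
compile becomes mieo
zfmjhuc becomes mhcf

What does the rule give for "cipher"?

pec

Rule — move the first 2 characters to the end (rotate left by 2), then keep every other character starting from the first (positions 1st, 3rd, 5th, ...).
On "cipher" that produces "pec".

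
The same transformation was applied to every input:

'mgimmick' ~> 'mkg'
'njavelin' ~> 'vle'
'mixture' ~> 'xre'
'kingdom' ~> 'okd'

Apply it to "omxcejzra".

The pattern: sort the characters into reverse alphabetical order, then keep one character in every 3, starting at position 1 (positions 1st, 4th, 7th, ...).
Applying both steps to "omxcejzra": "zxromjeca", then "zoe".

zoe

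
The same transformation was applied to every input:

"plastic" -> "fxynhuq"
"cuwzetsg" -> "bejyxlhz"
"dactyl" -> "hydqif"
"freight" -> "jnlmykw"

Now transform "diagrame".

flwfrjin

The rule is to shift every letter 5 places forward in the alphabet (wrapping around), then move the first 2 characters to the end (rotate left by 2).
"diagrame" → "inflwfrj" → "flwfrjin".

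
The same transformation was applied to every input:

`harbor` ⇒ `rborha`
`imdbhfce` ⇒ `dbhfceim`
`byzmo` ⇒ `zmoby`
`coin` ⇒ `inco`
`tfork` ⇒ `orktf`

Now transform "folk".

The transformation: move the first 2 characters to the end (rotate left by 2).
Applying that to "folk" gives "lkfo".

lkfo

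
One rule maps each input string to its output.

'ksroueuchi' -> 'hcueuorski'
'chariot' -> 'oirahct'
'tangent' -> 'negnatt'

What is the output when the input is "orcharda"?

In each case the input is transformed by: move the last character to the front, then reverse the string.
Working it through for "orcharda": intermediate "aorchard", final "drahcroa".

drahcroa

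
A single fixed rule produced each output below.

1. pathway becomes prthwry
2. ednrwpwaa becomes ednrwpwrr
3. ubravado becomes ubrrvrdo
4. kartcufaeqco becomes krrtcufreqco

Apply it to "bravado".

brrvrdo

Each output is the input with this applied: replace every "a" with "r".
On "bravado" that produces "brrvrdo".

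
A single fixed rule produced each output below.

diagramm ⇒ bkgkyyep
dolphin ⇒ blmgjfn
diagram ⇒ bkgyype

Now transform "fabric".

The transformation: take characters alternately from the front and the back (1st, last, 2nd, 2nd-last, ...), then shift every letter 2 places backward in the alphabet (wrapping around).
"fabric" → "fcaibr" → "daygzp".
(Check on "diagramm": → "dmimaagr" → "bkgkyyep" ✓)

daygzp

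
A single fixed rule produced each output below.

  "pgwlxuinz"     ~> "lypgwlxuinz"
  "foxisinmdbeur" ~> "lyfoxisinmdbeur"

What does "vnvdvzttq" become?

The transformation: prepend "ly".
Applying that to "vnvdvzttq" gives "lyvnvdvzttq".

lyvnvdvzttq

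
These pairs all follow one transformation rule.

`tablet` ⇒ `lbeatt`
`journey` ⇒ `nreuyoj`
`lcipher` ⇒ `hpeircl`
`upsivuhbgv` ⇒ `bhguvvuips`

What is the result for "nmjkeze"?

Each output is the input with this applied: move the last 3 characters to the front (rotate right by 3), then take characters alternately from the front and the back (1st, last, 2nd, 2nd-last, ...).
"nmjkeze" → "ezenmjk" → "ekzjemn".

ekzjemn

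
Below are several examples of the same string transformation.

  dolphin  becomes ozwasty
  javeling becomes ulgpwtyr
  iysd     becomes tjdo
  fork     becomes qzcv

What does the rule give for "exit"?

The rule is to shift every letter 11 places forward in the alphabet (wrapping around).
"exit" → "pite".

pite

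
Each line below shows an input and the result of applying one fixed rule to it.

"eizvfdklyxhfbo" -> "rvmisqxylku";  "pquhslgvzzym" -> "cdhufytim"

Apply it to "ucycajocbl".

What's happening: shift every letter 13 places forward in the alphabet (wrapping around) — i.e. ROT13, then delete the last 3 characters.
On "ucycajocbl": the first step gives "hplpnwbpoy", and the second then gives "hplpnwb".

hplpnwb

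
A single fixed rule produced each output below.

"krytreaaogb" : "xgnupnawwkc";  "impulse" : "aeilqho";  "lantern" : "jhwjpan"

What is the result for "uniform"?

Each output is the input with this applied: shift every letter 4 places backward in the alphabet (wrapping around), then move the last character to the front.
On "uniform": the first step gives "qjebkni", and the second then gives "iqjebkn".
(Check on "impulse": → "eilqhoa" → "aeilqho" ✓)

iqjebkn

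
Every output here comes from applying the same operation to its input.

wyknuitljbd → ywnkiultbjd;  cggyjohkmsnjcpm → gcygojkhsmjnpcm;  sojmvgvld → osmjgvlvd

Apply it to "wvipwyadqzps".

vwpiywdazqsp

The transformation: swap each adjacent pair of characters (1↔2, 3↔4, ...).
Doing the same to "wvipwyadqzps": "vwpiywdazqsp".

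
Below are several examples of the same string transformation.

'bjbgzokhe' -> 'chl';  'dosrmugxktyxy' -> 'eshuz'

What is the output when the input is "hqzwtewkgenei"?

ixxfj

Each output is the input with this applied: shift every letter 1 place forward in the alphabet (wrapping around), then keep one character in every 3, starting at position 1 (positions 1st, 4th, 7th, ...).
For "hqzwtewkgenei" the result is "ixxfj".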